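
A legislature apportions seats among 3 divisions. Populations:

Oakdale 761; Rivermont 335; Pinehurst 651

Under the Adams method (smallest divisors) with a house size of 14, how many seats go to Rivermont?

Standard divisor 1747/14 ≈ 124.786; standard quotas: Oakdale 6.098, Rivermont 2.685, Pinehurst 5.217.
Rounding up gives 7, 3, 6 = 16 seats, so the divisor must be adjusted.
With modified divisor 140: modified quotas Oakdale 5.436, Rivermont 2.393, Pinehurst 4.650.
Rounding up: Oakdale 6, Rivermont 3, Pinehurst 5 (total 14).
Rivermont receives 3.

3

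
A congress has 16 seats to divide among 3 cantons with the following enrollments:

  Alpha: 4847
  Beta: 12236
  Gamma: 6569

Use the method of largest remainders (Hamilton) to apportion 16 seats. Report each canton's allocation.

Alpha 3, Beta 8, Gamma 5

Total 23652; standard divisor 23652/16 ≈ 1478.25.
Standard quotas: Alpha 3.2789, Beta 8.2774, Gamma 4.4438.
Lower quotas: Alpha 3, Beta 8, Gamma 4 (sum 15, leaving 1 seat).
Remainders in descending order: Gamma 0.4438, Alpha 0.2789, Beta 0.2774.
Largest remainder: Gamma receives the extra seat.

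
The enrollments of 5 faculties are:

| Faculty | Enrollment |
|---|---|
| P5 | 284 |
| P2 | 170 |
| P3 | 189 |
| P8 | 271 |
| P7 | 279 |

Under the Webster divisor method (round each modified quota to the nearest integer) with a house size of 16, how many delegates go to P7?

Standard divisor 1193/16 ≈ 74.562; standard quotas: P5 3.809, P2 2.280, P3 2.535, P8 3.635, P7 3.742.
Rounding to the nearest integer gives 4, 2, 3, 4, 4 = 17 seats, so the divisor must be adjusted.
With modified divisor 76.5: modified quotas P5 3.712, P2 2.222, P3 2.471, P8 3.542, P7 3.647.
Rounding to the nearest integer: P5 4, P2 2, P3 2, P8 4, P7 4 (total 16).
P7 receives 4.

4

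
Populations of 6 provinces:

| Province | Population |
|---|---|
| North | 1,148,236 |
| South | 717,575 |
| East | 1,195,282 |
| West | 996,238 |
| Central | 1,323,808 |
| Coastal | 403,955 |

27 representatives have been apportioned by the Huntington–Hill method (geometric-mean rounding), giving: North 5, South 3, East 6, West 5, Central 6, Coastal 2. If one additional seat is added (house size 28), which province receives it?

Priority for the next seat is population ÷ (√(s·(s+1))).
Priorities: North 209638.253, South 207146.060, East 184436.017, West 181887.342, Central 204268.009, Coastal 164913.938.
Highest priority: North.

North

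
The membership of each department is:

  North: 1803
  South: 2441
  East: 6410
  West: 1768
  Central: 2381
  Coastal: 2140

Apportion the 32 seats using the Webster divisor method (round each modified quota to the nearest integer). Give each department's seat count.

North=3, South=5, East=12, West=3, Central=5, Coastal=4

Standard divisor 16943/32 ≈ 529.469; standard quotas: North 3.405, South 4.610, East 12.106, West 3.339, Central 4.497, Coastal 4.042.
Rounding to the nearest integer gives 3, 5, 12, 3, 4, 4 = 31 seats, so the divisor must be adjusted.
With modified divisor 520: modified quotas North 3.467, South 4.694, East 12.327, West 3.400, Central 4.579, Coastal 4.115.
Rounding to the nearest integer: North 3, South 5, East 12, West 3, Central 5, Coastal 4 (total 32).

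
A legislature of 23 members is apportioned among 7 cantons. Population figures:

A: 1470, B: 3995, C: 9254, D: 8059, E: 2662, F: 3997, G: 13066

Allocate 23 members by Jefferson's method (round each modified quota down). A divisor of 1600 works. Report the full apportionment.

A=0, B=2, C=5, D=5, E=1, F=2, G=8

With modified divisor 1600: modified quotas A 0.919, B 2.497, C 5.784, D 5.037, E 1.664, F 2.498, G 8.166.
Rounding down: A 0, B 2, C 5, D 5, E 1, F 2, G 8 (total 23).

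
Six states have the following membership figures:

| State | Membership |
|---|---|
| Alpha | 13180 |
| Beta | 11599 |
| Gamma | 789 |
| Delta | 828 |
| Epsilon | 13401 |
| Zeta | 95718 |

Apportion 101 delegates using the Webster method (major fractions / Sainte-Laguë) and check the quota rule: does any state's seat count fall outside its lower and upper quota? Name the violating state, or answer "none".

Zeta

Standard quotas: Alpha 9.823, Beta 8.645, Gamma 0.588, Delta 0.617, Epsilon 9.988, Zeta 71.339.
Webster allocation: Alpha 10, Beta 9, Gamma 1, Delta 1, Epsilon 10, Zeta 70.
Zeta has quota 71.339 (lower 71, upper 72) but receives 70 — outside the quota interval.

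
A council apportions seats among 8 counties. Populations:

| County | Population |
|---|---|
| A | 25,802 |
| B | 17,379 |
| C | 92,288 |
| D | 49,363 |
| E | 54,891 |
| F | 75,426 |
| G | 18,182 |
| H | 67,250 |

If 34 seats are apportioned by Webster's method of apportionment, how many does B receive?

1

Standard divisor 400581/34 ≈ 11781.794; standard quotas: A 2.190, B 1.475, C 7.833, D 4.190, E 4.659, F 6.402, G 1.543, H 5.708.
Rounding to the nearest integer gives A 2, B 1, C 8, D 4, E 5, F 6, G 2, H 6 — total 34, matching the house size, so no adjustment is needed.
B receives 1.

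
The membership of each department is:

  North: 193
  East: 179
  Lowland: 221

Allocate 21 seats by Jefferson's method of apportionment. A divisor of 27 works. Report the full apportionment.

North 7, East 6, Lowland 8

With modified divisor 27: modified quotas North 7.148, East 6.630, Lowland 8.185.
Rounding down: North 7, East 6, Lowland 8 (total 21).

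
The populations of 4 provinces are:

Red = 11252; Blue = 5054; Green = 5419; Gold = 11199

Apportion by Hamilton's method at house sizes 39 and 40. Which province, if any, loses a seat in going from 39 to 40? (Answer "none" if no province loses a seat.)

Green

At 39 seats: Red 13, Blue 6, Green 7, Gold 13.
At 40 seats: Red 14, Blue 6, Green 6, Gold 14.
Green drops from 7 to 6.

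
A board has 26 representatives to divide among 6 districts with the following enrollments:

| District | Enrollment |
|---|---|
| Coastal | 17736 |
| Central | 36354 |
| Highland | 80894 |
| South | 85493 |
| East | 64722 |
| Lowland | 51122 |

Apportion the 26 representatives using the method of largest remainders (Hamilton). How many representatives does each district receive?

Total 336321; standard divisor 336321/26 ≈ 12935.423.
Standard quotas: Coastal 1.3711, Central 2.8104, Highland 6.2537, South 6.6092, East 5.0035, Lowland 3.9521.
Lower quotas: Coastal 1, Central 2, Highland 6, South 6, East 5, Lowland 3 (sum 23, leaving 3 seats).
Remainders in descending order: Lowland 0.9521, Central 0.8104, South 0.6092, Coastal 0.3711, Highland 0.2537, East 0.0035.
Largest remainders: Lowland, Central, South receive the extra seats.

Coastal 1, Central 3, Highland 6, South 7, East 5, Lowland 4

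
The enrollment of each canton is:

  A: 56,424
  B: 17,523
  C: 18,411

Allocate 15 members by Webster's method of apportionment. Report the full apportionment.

A=9, B=3, C=3

Standard divisor 92358/15 ≈ 6157.2; standard quotas: A 9.164, B 2.846, C 2.990.
Rounding to the nearest integer gives A 9, B 3, C 3 — total 15, matching the house size, so no adjustment is needed.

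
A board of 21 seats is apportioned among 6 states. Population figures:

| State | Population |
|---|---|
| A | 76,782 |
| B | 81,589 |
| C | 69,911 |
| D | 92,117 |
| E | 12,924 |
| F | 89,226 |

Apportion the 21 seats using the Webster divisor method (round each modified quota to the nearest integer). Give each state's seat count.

A 4, B 4, C 3, D 5, E 1, F 4

Standard divisor 422549/21 ≈ 20121.381; standard quotas: A 3.816, B 4.055, C 3.474, D 4.578, E 0.642, F 4.434.
Rounding to the nearest integer gives A 4, B 4, C 3, D 5, E 1, F 4 — total 21, matching the house size, so no adjustment is needed.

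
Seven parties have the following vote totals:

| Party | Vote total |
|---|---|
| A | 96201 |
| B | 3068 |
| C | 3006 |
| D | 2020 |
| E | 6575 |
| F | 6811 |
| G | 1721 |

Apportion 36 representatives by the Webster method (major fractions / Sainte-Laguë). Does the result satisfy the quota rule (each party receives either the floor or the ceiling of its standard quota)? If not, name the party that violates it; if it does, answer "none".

A

Standard quotas: A 29.005, B 0.925, C 0.906, D 0.609, E 1.982, F 2.054, G 0.519.
Webster allocation: A 28, B 1, C 1, D 1, E 2, F 2, G 1.
A has quota 29.005 (lower 29, upper 30) but receives 28 — outside the quota interval.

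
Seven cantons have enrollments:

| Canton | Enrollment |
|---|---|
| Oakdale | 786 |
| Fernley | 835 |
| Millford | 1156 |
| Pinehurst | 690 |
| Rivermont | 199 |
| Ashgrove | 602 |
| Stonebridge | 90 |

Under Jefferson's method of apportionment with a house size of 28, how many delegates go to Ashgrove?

4

Standard divisor 4358/28 ≈ 155.643; standard quotas: Oakdale 5.050, Fernley 5.365, Millford 7.427, Pinehurst 4.433, Rivermont 1.279, Ashgrove 3.868, Stonebridge 0.578.
Rounding down gives 5, 5, 7, 4, 1, 3, 0 = 25 seats, so the divisor must be adjusted.
With modified divisor 138.6: modified quotas Oakdale 5.671, Fernley 6.025, Millford 8.341, Pinehurst 4.978, Rivermont 1.436, Ashgrove 4.343, Stonebridge 0.649.
Rounding down: Oakdale 5, Fernley 6, Millford 8, Pinehurst 4, Rivermont 1, Ashgrove 4, Stonebridge 0 (total 28).
Ashgrove receives 4.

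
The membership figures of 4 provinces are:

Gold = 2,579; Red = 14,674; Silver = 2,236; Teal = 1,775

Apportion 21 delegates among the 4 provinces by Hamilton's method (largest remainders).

Gold 3; Red 14; Silver 2; Teal 2

The standard divisor is 21264/21 ≈ 1012.571.
Standard quotas: Gold 2.5470, Red 14.4918, Silver 2.2082, Teal 1.7530.
Lower quotas: Gold 2, Red 14, Silver 2, Teal 1 (sum 19, leaving 2 seats).
Remainders in descending order: Teal 0.7530, Gold 0.5470, Red 0.4918, Silver 0.2082.
The surplus seats go to Teal, Gold.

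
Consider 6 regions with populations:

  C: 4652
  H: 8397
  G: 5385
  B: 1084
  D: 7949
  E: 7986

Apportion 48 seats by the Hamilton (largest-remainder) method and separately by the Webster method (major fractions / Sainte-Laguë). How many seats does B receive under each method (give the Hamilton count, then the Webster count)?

Hamilton: C 6, H 11, G 7, B 2, D 11, E 11.
Webster: C 6, H 12, G 7, B 1, D 11, E 11.
B gets 2 under Hamilton and 1 under Webster.

2 and 1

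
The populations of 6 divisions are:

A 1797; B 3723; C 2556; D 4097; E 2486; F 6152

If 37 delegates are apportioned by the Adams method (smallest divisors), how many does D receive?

7

Standard divisor 20811/37 ≈ 562.459; standard quotas: A 3.195, B 6.619, C 4.544, D 7.284, E 4.420, F 10.938.
Rounding up gives 4, 7, 5, 8, 5, 11 = 40 seats, so the divisor must be adjusted.
With modified divisor 618: modified quotas A 2.908, B 6.024, C 4.136, D 6.629, E 4.023, F 9.955.
Rounding up: A 3, B 7, C 5, D 7, E 5, F 10 (total 37).
D receives 7.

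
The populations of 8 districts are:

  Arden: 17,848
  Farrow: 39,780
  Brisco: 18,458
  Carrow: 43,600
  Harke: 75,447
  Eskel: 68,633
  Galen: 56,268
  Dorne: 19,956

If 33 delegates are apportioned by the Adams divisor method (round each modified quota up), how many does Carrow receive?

Standard divisor 339990/33 ≈ 10302.727; standard quotas: Arden 1.732, Farrow 3.861, Brisco 1.792, Carrow 4.232, Harke 7.323, Eskel 6.662, Galen 5.461, Dorne 1.937.
Rounding up gives 2, 4, 2, 5, 8, 7, 6, 2 = 36 seats, so the divisor must be adjusted.
With modified divisor 11300: modified quotas Arden 1.579, Farrow 3.520, Brisco 1.633, Carrow 3.858, Harke 6.677, Eskel 6.074, Galen 4.979, Dorne 1.766.
Rounding up: Arden 2, Farrow 4, Brisco 2, Carrow 4, Harke 7, Eskel 7, Galen 5, Dorne 2 (total 33).
Carrow receives 4.

4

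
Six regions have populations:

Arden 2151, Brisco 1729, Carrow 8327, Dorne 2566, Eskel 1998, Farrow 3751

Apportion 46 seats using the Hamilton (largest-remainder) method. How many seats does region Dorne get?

Total 20522; standard divisor 20522/46 ≈ 446.13.
Standard quotas: Arden 4.8215, Brisco 3.8755, Carrow 18.6649, Dorne 5.7517, Eskel 4.4785, Farrow 8.4079.
Lower quotas: Arden 4, Brisco 3, Carrow 18, Dorne 5, Eskel 4, Farrow 8 (sum 42, leaving 4 seats).
Remainders in descending order: Brisco 0.8755, Arden 0.8215, Dorne 0.7517, Carrow 0.6649, Eskel 0.4785, Farrow 0.4079.
The surplus seats go to Brisco, Arden, Dorne, Carrow.
Dorne receives 6.

6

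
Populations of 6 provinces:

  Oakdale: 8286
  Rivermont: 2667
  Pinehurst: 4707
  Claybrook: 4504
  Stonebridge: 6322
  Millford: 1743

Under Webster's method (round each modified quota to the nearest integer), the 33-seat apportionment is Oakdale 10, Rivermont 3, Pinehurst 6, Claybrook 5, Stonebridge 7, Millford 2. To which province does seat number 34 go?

Stonebridge

Priority for the next seat is population ÷ (current seats + 0.5).
Priorities: Oakdale 789.143, Rivermont 762.000, Pinehurst 724.154, Claybrook 818.909, Stonebridge 842.933, Millford 697.200.
Highest priority: Stonebridge.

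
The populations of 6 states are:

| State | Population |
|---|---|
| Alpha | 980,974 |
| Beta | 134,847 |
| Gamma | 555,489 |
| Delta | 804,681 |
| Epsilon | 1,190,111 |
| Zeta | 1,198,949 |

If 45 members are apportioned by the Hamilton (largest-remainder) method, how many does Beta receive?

1

Total 4865051; standard divisor 4865051/45 ≈ 108112.244.
Standard quotas: Alpha 9.0737, Beta 1.2473, Gamma 5.1381, Delta 7.4430, Epsilon 11.0081, Zeta 11.0899.
Lower quotas: Alpha 9, Beta 1, Gamma 5, Delta 7, Epsilon 11, Zeta 11 (sum 44, leaving 1 seat).
Remainders in descending order: Delta 0.4430, Beta 0.2473, Gamma 0.1381, Zeta 0.0899, Alpha 0.0737, Epsilon 0.0081.
The surplus seat goes to Delta.
Beta receives 1.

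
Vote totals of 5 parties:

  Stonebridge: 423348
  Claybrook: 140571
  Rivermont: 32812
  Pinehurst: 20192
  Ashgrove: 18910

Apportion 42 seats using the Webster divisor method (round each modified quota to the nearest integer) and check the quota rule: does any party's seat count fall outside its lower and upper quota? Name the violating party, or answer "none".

Stonebridge

Standard quotas: Stonebridge 27.964, Claybrook 9.285, Rivermont 2.167, Pinehurst 1.334, Ashgrove 1.249.
Webster allocation: Stonebridge 29, Claybrook 9, Rivermont 2, Pinehurst 1, Ashgrove 1.
Stonebridge has quota 27.964 (lower 27, upper 28) but receives 29 — outside the quota interval.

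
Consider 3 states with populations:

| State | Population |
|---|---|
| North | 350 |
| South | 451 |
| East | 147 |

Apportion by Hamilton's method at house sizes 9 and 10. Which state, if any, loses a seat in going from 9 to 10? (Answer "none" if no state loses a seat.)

At 9 seats: North 3, South 4, East 2.
At 10 seats: North 4, South 5, East 1.
East drops from 2 to 1.

East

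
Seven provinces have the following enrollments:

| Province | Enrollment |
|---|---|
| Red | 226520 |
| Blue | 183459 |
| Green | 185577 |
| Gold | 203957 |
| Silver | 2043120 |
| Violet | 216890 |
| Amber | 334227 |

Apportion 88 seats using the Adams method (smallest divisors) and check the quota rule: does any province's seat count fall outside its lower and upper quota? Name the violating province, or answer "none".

Silver

Standard quotas: Red 5.874, Blue 4.757, Green 4.812, Gold 5.289, Silver 52.978, Violet 5.624, Amber 8.667.
Adams allocation: Red 6, Blue 5, Green 5, Gold 6, Silver 51, Violet 6, Amber 9.
Silver has quota 52.978 (lower 52, upper 53) but receives 51 — outside the quota interval.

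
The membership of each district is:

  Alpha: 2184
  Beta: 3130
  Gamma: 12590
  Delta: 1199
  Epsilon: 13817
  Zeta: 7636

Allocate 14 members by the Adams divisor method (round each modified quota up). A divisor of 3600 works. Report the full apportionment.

With modified divisor 3600: modified quotas Alpha 0.607, Beta 0.869, Gamma 3.497, Delta 0.333, Epsilon 3.838, Zeta 2.121.
Rounding up: Alpha 1, Beta 1, Gamma 4, Delta 1, Epsilon 4, Zeta 3 (total 14).

Alpha=1, Beta=1, Gamma=4, Delta=1, Epsilon=4, Zeta=3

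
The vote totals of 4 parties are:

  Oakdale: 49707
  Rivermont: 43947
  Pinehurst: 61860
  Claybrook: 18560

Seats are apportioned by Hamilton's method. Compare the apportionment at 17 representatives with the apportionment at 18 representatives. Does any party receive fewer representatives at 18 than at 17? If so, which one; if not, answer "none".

At 17 seats: Oakdale 5, Rivermont 4, Pinehurst 6, Claybrook 2.
At 18 seats: Oakdale 5, Rivermont 5, Pinehurst 6, Claybrook 2.
No party's allocation decreased.

none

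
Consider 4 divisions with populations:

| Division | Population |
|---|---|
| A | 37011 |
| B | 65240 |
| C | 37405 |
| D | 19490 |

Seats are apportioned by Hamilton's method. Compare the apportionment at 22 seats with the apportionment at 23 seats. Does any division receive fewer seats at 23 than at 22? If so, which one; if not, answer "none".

At 22 seats: A 5, B 9, C 5, D 3.
At 23 seats: A 5, B 10, C 5, D 3.
No division's allocation decreased.

none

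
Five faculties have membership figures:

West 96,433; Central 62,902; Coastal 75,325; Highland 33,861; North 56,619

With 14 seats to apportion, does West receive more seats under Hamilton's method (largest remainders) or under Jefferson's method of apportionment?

Jefferson

Hamilton: West 4, Central 3, Coastal 3, Highland 2, North 2.
Jefferson: West 5, Central 3, Coastal 3, Highland 1, North 2.
West gets 4 under Hamilton and 5 under Jefferson.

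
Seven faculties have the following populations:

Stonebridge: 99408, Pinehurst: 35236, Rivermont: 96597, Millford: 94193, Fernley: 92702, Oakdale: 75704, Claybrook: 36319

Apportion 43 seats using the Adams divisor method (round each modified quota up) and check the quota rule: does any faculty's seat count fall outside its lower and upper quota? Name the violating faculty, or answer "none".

Standard quotas: Stonebridge 8.063, Pinehurst 2.858, Rivermont 7.835, Millford 7.640, Fernley 7.519, Oakdale 6.140, Claybrook 2.946.
Adams allocation: Stonebridge 8, Pinehurst 3, Rivermont 8, Millford 8, Fernley 7, Oakdale 6, Claybrook 3.
Every allocation lies between the lower and upper quota.

none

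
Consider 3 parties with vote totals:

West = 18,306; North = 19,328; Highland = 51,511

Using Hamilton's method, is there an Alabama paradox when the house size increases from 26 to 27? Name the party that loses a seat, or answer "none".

At 26 seats: West 5, North 6, Highland 15.
At 27 seats: West 5, North 6, Highland 16.
No party's allocation decreased.

none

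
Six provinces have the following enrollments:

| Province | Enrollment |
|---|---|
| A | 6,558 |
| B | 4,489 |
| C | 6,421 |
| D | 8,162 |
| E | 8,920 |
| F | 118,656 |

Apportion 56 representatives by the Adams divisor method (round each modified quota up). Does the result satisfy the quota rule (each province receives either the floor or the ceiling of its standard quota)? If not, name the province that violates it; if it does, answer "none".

Standard quotas: A 2.397, B 1.641, C 2.347, D 2.983, E 3.260, F 43.371.
Adams allocation: A 3, B 2, C 3, D 3, E 4, F 41.
F has quota 43.371 (lower 43, upper 44) but receives 41 — outside the quota interval.

F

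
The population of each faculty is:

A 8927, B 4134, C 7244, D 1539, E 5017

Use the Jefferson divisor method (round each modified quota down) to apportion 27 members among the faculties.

A=9, B=4, C=8, D=1, E=5

Standard divisor 26861/27 ≈ 994.852; standard quotas: A 8.973, B 4.155, C 7.281, D 1.547, E 5.043.
Rounding down gives 8, 4, 7, 1, 5 = 25 seats, so the divisor must be adjusted.
With modified divisor 900: modified quotas A 9.919, B 4.593, C 8.049, D 1.710, E 5.574.
Rounding down: A 9, B 4, C 8, D 1, E 5 (total 27).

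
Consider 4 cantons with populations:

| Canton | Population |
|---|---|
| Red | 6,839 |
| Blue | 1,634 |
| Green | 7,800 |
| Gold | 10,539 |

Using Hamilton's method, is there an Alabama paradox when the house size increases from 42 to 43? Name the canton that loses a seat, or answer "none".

none

At 42 seats: Red 11, Blue 3, Green 12, Gold 16.
At 43 seats: Red 11, Blue 3, Green 12, Gold 17.
No canton's allocation decreased.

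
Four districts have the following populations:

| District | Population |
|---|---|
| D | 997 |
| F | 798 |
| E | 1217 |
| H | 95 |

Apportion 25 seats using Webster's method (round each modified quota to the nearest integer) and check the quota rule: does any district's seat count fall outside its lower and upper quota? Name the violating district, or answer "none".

none

Standard quotas: D 8.022, F 6.421, E 9.792, H 0.764.
Webster allocation: D 8, F 6, E 10, H 1.
Every allocation lies between the lower and upper quota.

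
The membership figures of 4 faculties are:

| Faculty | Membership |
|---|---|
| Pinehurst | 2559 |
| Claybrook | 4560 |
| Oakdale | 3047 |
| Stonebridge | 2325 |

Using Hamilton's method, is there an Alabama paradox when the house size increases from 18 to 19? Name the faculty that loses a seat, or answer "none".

none

At 18 seats: Pinehurst 4, Claybrook 7, Oakdale 4, Stonebridge 3.
At 19 seats: Pinehurst 4, Claybrook 7, Oakdale 5, Stonebridge 3.
No faculty's allocation decreased.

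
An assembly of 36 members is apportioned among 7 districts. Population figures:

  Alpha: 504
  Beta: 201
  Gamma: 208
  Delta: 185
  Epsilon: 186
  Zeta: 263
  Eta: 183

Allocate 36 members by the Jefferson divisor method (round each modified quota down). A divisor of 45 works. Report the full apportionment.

Alpha 11; Beta 4; Gamma 4; Delta 4; Epsilon 4; Zeta 5; Eta 4

With modified divisor 45: modified quotas Alpha 11.200, Beta 4.467, Gamma 4.622, Delta 4.111, Epsilon 4.133, Zeta 5.844, Eta 4.067.
Rounding down: Alpha 11, Beta 4, Gamma 4, Delta 4, Epsilon 4, Zeta 5, Eta 4 (total 36).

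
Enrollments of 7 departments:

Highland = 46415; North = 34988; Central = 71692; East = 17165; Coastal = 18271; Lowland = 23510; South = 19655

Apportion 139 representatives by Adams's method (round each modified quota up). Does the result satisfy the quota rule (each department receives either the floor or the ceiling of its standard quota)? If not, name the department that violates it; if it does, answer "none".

Central

Standard quotas: Highland 27.845, North 20.990, Central 43.010, East 10.298, Coastal 10.961, Lowland 14.104, South 11.792.
Adams allocation: Highland 28, North 21, Central 42, East 11, Coastal 11, Lowland 14, South 12.
Central has quota 43.010 (lower 43, upper 44) but receives 42 — outside the quota interval.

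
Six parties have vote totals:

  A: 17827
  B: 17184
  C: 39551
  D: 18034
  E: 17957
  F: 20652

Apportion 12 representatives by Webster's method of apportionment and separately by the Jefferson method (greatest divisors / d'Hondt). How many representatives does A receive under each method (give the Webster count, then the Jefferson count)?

Webster: A 2, B 1, C 3, D 2, E 2, F 2.
Jefferson: A 1, B 1, C 4, D 2, E 2, F 2.
A gets 2 under Webster and 1 under Jefferson.

2 and 1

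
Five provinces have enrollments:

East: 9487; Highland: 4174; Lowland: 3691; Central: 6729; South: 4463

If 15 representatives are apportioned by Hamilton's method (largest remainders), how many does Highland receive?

2

Total 28544; standard divisor 28544/15 ≈ 1902.933.
Standard quotas: East 4.9855, Highland 2.1935, Lowland 1.9396, Central 3.5361, South 2.3453.
Lower quotas: East 4, Highland 2, Lowland 1, Central 3, South 2 (sum 12, leaving 3 seats).
Remainders in descending order: East 0.9855, Lowland 0.9396, Central 0.5361, South 0.3453, Highland 0.1935.
Largest remainders: East, Lowland, Central receive the extra seats.
Highland receives 2.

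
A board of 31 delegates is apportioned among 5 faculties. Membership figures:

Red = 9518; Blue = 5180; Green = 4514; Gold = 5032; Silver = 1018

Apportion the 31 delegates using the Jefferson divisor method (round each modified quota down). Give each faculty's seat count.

Red 12, Blue 6, Green 6, Gold 6, Silver 1

Standard divisor 25262/31 ≈ 814.903; standard quotas: Red 11.680, Blue 6.357, Green 5.539, Gold 6.175, Silver 1.249.
Rounding down gives 11, 6, 5, 6, 1 = 29 seats, so the divisor must be adjusted.
With modified divisor 746: modified quotas Red 12.759, Blue 6.944, Green 6.051, Gold 6.745, Silver 1.365.
Rounding down: Red 12, Blue 6, Green 6, Gold 6, Silver 1 (total 31).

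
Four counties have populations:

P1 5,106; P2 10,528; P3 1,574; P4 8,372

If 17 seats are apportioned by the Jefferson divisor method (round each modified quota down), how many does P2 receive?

7

Standard divisor 25580/17 ≈ 1504.706; standard quotas: P1 3.393, P2 6.997, P3 1.046, P4 5.564.
Rounding down gives 3, 6, 1, 5 = 15 seats, so the divisor must be adjusted.
With modified divisor 1360: modified quotas P1 3.754, P2 7.741, P3 1.157, P4 6.156.
Rounding down: P1 3, P2 7, P3 1, P4 6 (total 17).
P2 receives 7.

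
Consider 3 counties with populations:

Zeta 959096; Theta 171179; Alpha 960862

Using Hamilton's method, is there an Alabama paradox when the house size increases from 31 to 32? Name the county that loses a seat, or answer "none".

Theta

At 31 seats: Zeta 14, Theta 3, Alpha 14.
At 32 seats: Zeta 15, Theta 2, Alpha 15.
Theta drops from 3 to 2.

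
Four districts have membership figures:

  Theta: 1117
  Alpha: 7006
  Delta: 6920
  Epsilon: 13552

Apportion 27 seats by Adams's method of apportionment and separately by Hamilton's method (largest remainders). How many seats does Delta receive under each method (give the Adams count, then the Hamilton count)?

7 and 6

Adams: Theta 1, Alpha 7, Delta 7, Epsilon 12.
Hamilton: Theta 1, Alpha 7, Delta 6, Epsilon 13.
Delta gets 7 under Adams and 6 under Hamilton.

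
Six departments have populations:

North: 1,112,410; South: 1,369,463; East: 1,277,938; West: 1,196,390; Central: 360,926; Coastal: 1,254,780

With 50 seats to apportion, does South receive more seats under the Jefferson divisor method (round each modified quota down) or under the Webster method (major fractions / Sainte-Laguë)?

Jefferson: North 8, South 11, East 10, West 9, Central 2, Coastal 10.
Webster: North 8, South 10, East 10, West 9, Central 3, Coastal 10.
South gets 11 under Jefferson and 10 under Webster.

Jefferson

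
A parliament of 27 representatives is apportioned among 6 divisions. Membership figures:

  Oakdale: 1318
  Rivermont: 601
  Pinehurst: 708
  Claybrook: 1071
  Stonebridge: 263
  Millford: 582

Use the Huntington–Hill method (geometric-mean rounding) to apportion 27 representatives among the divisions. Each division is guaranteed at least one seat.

With divisor 171: modified quotas Oakdale 7.708, Rivermont 3.515, Pinehurst 4.140, Claybrook 6.263, Stonebridge 1.538, Millford 3.404.
Geometric-mean thresholds: Oakdale √(7·8)=7.483, Rivermont √(3·4)=3.464, Pinehurst √(4·5)=4.472, Claybrook √(6·7)=6.481, Stonebridge √(1·2)=1.414, Millford √(3·4)=3.464.
Each quota rounded against its threshold gives Oakdale 8, Rivermont 4, Pinehurst 4, Claybrook 6, Stonebridge 2, Millford 3 (total 27).

Oakdale=8, Rivermont=4, Pinehurst=4, Claybrook=6, Stonebridge=2, Millford=3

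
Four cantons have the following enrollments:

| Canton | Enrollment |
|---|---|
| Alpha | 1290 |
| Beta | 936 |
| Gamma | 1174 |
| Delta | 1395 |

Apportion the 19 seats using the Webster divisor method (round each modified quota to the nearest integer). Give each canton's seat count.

Standard divisor 4795/19 ≈ 252.368; standard quotas: Alpha 5.112, Beta 3.709, Gamma 4.652, Delta 5.528.
Rounding to the nearest integer gives 5, 4, 5, 6 = 20 seats, so the divisor must be adjusted.
With modified divisor 257: modified quotas Alpha 5.019, Beta 3.642, Gamma 4.568, Delta 5.428.
Rounding to the nearest integer: Alpha 5, Beta 4, Gamma 5, Delta 5 (total 19).

Alpha 5; Beta 4; Gamma 5; Delta 5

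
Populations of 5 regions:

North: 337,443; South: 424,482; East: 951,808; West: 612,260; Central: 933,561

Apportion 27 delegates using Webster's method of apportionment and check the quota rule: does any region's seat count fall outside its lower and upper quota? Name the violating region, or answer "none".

none

Standard quotas: North 2.795, South 3.516, East 7.884, West 5.072, Central 7.733.
Webster allocation: North 3, South 3, East 8, West 5, Central 8.
Every allocation lies between the lower and upper quota.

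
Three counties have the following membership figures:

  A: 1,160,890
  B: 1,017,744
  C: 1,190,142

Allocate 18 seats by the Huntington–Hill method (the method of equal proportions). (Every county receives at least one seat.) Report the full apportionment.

A 6; B 6; C 6

With divisor 184728: modified quotas A 6.284, B 5.509, C 6.443.
Geometric-mean thresholds: A √(6·7)=6.481, B √(5·6)=5.477, C √(6·7)=6.481.
Each quota rounded against its threshold gives A 6, B 6, C 6 (total 18).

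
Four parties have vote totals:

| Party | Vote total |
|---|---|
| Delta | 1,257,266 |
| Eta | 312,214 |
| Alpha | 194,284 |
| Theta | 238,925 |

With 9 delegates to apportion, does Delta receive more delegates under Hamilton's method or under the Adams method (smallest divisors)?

Hamilton

Hamilton: Delta 6, Eta 1, Alpha 1, Theta 1.
Adams: Delta 5, Eta 2, Alpha 1, Theta 1.
Delta gets 6 under Hamilton and 5 under Adams.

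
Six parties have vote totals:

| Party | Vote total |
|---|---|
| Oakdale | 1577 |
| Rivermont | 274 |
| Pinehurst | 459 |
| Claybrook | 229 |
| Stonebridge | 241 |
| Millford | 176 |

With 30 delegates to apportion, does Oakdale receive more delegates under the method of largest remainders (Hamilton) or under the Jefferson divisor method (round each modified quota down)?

Jefferson

Hamilton: Oakdale 16, Rivermont 3, Pinehurst 5, Claybrook 2, Stonebridge 2, Millford 2.
Jefferson: Oakdale 17, Rivermont 3, Pinehurst 5, Claybrook 2, Stonebridge 2, Millford 1.
Oakdale gets 16 under Hamilton and 17 under Jefferson.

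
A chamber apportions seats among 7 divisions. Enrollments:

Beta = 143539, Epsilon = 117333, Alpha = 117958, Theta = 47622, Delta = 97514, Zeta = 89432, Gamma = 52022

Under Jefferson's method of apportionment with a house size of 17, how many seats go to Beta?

Standard divisor 665420/17 ≈ 39142.353; standard quotas: Beta 3.667, Epsilon 2.998, Alpha 3.014, Theta 1.217, Delta 2.491, Zeta 2.285, Gamma 1.329.
Rounding down gives 3, 2, 3, 1, 2, 2, 1 = 14 seats, so the divisor must be adjusted.
With modified divisor 31200: modified quotas Beta 4.601, Epsilon 3.761, Alpha 3.781, Theta 1.526, Delta 3.125, Zeta 2.866, Gamma 1.667.
Rounding down: Beta 4, Epsilon 3, Alpha 3, Theta 1, Delta 3, Zeta 2, Gamma 1 (total 17).
Beta receives 4.

4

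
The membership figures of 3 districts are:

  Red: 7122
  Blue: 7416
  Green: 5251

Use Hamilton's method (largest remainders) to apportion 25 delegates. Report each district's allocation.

The standard divisor is 19789/25 ≈ 791.56.
Standard quotas: Red 8.9974, Blue 9.3688, Green 6.6337.
Lower quotas: Red 8, Blue 9, Green 6 (sum 23, leaving 2 seats).
Remainders in descending order: Red 0.9974, Green 0.6337, Blue 0.3688.
The surplus seats go to Red, Green.

Red=9, Blue=9, Green=7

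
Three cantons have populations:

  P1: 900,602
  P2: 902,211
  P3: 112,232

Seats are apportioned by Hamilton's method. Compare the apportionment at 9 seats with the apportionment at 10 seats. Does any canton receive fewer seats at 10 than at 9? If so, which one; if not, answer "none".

P3

At 9 seats: P1 4, P2 4, P3 1.
At 10 seats: P1 5, P2 5, P3 0.
P3 drops from 1 to 0.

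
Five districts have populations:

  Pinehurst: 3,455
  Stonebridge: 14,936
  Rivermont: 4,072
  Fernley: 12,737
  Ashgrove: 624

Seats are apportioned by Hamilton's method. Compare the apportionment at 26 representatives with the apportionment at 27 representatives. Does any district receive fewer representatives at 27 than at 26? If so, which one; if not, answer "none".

none

At 26 seats: Pinehurst 3, Stonebridge 11, Rivermont 3, Fernley 9, Ashgrove 0.
At 27 seats: Pinehurst 3, Stonebridge 11, Rivermont 3, Fernley 10, Ashgrove 0.
No district's allocation decreased.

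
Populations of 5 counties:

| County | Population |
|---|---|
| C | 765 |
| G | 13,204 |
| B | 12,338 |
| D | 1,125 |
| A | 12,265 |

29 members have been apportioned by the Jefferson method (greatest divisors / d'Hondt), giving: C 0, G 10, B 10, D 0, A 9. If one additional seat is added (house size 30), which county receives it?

A

Priority for the next seat is population ÷ (current seats + 1).
Priorities: C 765.000, G 1200.364, B 1121.636, D 1125.000, A 1226.500.
Highest priority: A.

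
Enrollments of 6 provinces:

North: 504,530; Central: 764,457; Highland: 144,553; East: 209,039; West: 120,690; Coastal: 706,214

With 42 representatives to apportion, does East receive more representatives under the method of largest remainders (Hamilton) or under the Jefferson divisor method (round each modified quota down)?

Hamilton

Hamilton: North 9, Central 13, Highland 2, East 4, West 2, Coastal 12.
Jefferson: North 9, Central 14, Highland 2, East 3, West 2, Coastal 12.
East gets 4 under Hamilton and 3 under Jefferson.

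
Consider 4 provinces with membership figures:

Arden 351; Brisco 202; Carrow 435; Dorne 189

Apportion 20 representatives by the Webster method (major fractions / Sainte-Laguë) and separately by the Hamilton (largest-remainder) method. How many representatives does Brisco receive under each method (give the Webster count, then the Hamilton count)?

3 and 4

Webster: Arden 6, Brisco 3, Carrow 8, Dorne 3.
Hamilton: Arden 6, Brisco 4, Carrow 7, Dorne 3.
Brisco gets 3 under Webster and 4 under Hamilton.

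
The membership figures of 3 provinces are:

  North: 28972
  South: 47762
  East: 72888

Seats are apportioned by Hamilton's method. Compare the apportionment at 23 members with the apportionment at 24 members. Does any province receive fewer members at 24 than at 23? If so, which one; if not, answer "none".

At 23 seats: North 5, South 7, East 11.
At 24 seats: North 4, South 8, East 12.
North drops from 5 to 4.

North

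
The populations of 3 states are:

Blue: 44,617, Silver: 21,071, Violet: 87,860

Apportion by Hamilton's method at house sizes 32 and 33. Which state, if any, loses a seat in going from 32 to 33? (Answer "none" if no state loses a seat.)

At 32 seats: Blue 9, Silver 5, Violet 18.
At 33 seats: Blue 10, Silver 4, Violet 19.
Silver drops from 5 to 4.

Silver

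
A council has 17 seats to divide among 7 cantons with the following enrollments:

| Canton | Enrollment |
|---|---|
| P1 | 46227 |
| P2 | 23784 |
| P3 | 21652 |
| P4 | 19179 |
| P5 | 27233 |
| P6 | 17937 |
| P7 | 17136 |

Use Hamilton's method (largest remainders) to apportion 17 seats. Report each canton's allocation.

P1=4; P2=2; P3=2; P4=2; P5=3; P6=2; P7=2

The standard divisor is 173148/17 ≈ 10185.176.
Standard quotas: P1 4.5387, P2 2.3352, P3 2.1258, P4 1.8830, P5 2.6738, P6 1.7611, P7 1.6824.
Lower quotas: P1 4, P2 2, P3 2, P4 1, P5 2, P6 1, P7 1 (sum 13, leaving 4 seats).
Remainders in descending order: P4 0.8830, P6 0.7611, P7 0.6824, P5 0.6738, P1 0.5387, P2 0.3352, P3 0.1258.
The surplus seats go to P4, P6, P7, P5.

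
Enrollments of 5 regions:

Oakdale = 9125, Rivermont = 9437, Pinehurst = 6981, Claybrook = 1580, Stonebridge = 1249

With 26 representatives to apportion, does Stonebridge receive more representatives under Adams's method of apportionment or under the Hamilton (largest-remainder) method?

Adams

Adams: Oakdale 8, Rivermont 8, Pinehurst 6, Claybrook 2, Stonebridge 2.
Hamilton: Oakdale 8, Rivermont 9, Pinehurst 6, Claybrook 2, Stonebridge 1.
Stonebridge gets 2 under Adams and 1 under Hamilton.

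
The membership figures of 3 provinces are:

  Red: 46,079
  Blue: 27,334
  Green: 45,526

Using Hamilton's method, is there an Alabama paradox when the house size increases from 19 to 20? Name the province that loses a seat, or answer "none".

Blue

At 19 seats: Red 7, Blue 5, Green 7.
At 20 seats: Red 8, Blue 4, Green 8.
Blue drops from 5 to 4.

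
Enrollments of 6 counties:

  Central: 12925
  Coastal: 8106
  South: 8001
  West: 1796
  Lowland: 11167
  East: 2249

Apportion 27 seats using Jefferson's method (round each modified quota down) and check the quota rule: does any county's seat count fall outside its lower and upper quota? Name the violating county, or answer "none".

Standard quotas: Central 7.888, Coastal 4.947, South 4.883, West 1.096, Lowland 6.815, East 1.372.
Jefferson allocation: Central 8, Coastal 5, South 5, West 1, Lowland 7, East 1.
Every allocation lies between the lower and upper quota.

none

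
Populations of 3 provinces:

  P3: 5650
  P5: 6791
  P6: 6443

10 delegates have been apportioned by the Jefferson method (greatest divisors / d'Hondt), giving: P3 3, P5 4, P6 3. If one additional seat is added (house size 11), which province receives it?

Priority for the next seat is population ÷ (current seats + 1).
Priorities: P3 1412.500, P5 1358.200, P6 1610.750.
Highest priority: P6.

P6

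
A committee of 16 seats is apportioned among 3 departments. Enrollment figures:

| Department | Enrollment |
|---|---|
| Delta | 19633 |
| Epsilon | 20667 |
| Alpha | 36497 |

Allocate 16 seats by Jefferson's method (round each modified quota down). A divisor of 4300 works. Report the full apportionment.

Delta: 4, Epsilon: 4, Alpha: 8

With modified divisor 4300: modified quotas Delta 4.566, Epsilon 4.806, Alpha 8.488.
Rounding down: Delta 4, Epsilon 4, Alpha 8 (total 16).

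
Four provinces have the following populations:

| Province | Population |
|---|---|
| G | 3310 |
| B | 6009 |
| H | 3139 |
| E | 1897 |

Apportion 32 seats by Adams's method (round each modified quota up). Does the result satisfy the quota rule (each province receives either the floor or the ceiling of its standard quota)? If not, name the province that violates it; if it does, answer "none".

none

Standard quotas: G 7.379, B 13.395, H 6.997, E 4.229.
Adams allocation: G 7, B 13, H 7, E 5.
Every allocation lies between the lower and upper quota.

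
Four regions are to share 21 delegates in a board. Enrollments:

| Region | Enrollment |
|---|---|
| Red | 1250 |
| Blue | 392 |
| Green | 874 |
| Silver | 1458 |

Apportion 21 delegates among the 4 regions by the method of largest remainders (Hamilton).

Red 6; Blue 2; Green 5; Silver 8

Total 3974; standard divisor 3974/21 ≈ 189.238.
Standard quotas: Red 6.605, Blue 2.071, Green 4.619, Silver 7.705.
Lower quotas: Red 6, Blue 2, Green 4, Silver 7 (sum 19, leaving 2 seats).
Remainders in descending order: Silver 0.705, Green 0.619, Red 0.605, Blue 0.071.
The surplus seats go to Silver, Green.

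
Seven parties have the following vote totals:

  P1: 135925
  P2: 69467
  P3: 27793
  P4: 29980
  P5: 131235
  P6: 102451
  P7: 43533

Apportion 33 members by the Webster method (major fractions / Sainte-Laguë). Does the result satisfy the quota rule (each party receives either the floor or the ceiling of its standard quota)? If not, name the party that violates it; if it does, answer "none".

none

Standard quotas: P1 8.301, P2 4.242, P3 1.697, P4 1.831, P5 8.014, P6 6.256, P7 2.658.
Webster allocation: P1 8, P2 4, P3 2, P4 2, P5 8, P6 6, P7 3.
Every allocation lies between the lower and upper quota.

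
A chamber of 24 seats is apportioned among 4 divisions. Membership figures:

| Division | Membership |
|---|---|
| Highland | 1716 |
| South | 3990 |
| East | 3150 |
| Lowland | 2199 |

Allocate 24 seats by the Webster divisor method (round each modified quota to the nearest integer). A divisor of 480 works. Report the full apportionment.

With modified divisor 480: modified quotas Highland 3.575, South 8.312, East 6.562, Lowland 4.581.
Rounding to the nearest integer: Highland 4, South 8, East 7, Lowland 5 (total 24).

Highland 4, South 8, East 7, Lowland 5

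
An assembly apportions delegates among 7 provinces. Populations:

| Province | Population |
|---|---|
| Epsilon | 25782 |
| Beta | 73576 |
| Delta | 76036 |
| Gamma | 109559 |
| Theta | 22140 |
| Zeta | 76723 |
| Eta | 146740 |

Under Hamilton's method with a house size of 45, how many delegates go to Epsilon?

Standard divisor: 530556 ÷ 45 ≈ 11790.133.
Standard quotas: Epsilon 2.1867, Beta 6.2405, Delta 6.4491, Gamma 9.2924, Theta 1.8778, Zeta 6.5074, Eta 12.4460.
Lower quotas: Epsilon 2, Beta 6, Delta 6, Gamma 9, Theta 1, Zeta 6, Eta 12 (sum 42, leaving 3 seats).
Remainders in descending order: Theta 0.8778, Zeta 0.5074, Delta 0.4491, Eta 0.4460, Gamma 0.2924, Beta 0.2405, Epsilon 0.1867.
Largest remainders: Theta, Zeta, Delta receive the extra seats.
Epsilon receives 2.

2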